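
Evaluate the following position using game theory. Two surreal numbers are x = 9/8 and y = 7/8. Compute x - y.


x = 9/8, y = 7/8
Converting to common denominator: 8
x = 9/8, y = 7/8
x - y = 9/8 - 7/8 = 1/4

1/4


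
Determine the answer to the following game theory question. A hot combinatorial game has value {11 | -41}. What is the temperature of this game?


The game is {11 | -41}, a switch {a | b} with numbers a > b.
Cooling {a | b} by t gives {a - t | b + t}, which stops being hot when a - t = b + t, i.e. at t = (a - b)/2. So the temperature of a switch is (a - b)/2.
Temperature = (Left option - Right option) / 2
= (11 - (-41)) / 2
= 52 / 2
= 26

26


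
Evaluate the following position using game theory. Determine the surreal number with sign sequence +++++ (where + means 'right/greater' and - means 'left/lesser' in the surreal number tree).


Sign expansion: +++++
Rule: track bounds (lo, hi), initially (-inf, +inf). On '+', the current value becomes lo and we move to the simplest number in (value, hi): value + 1 if hi = +inf, otherwise the midpoint (value + hi)/2. On '-', the current value becomes hi and we move to value - 1 if lo = -inf, otherwise the midpoint (lo + value)/2.
Start at 0.
Step 1: sign = +, move right. Bounds: (0, +inf). Value = 1
Step 2: sign = +, move right. Bounds: (1, +inf). Value = 2
Step 3: sign = +, move right. Bounds: (2, +inf). Value = 3
Step 4: sign = +, move right. Bounds: (3, +inf). Value = 4
Step 5: sign = +, move right. Bounds: (4, +inf). Value = 5
The surreal number with sign expansion +++++ is 5.

5


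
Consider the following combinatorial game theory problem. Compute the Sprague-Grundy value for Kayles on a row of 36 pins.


Kayles: a move removes 1 or 2 adjacent pins from a contiguous row.
Removing pins from a row of k leaves two independent rows (a, b) with a + b = k - 1 (one pin) or a + b = k - 2 (two pins); an end removal gives a = 0.
By Sprague-Grundy, G(k) = mex{ G(a) XOR G(b) } over all these splits. G(0) = 0.
G(1): splits (0,0):0^0=0 -> mex({0}) = 1
G(2): splits (0,1):0^1=1 (0,0):0^0=0 -> mex({0, 1}) = 2
G(3): splits (0,2):0^2=2 (1,1):1^1=0 (0,1):0^1=1 -> mex({0, 1, 2}) = 3
G(4): splits (0,3):0^3=3 (1,2):1^2=3 (0,2):0^2=2 (1,1):1^1=0 -> mex({0, 2, 3}) = 1
G(5): splits (0,4):0^1=1 (1,3):1^3=2 (2,2):2^2=0 (0,3):0^3=3 (1,2):1^2=3 -> mex({0, 1, 2, 3}) = 4
G(6) = mex({0, 1, 2, 4}) = 3
G(7) = mex({0, 1, 3, 4, 5}) = 2
G(8) = mex({0, 2, 3, 5, 6}) = 1
G(9) = mex({0, 1, 2, 3, 6, 7}) = 4
G(10) = mex({0, 1, 3, 4, 5, 7}) = 2
G(11) = mex({0, 1, 2, 3, 4, 5}) = 6
G(12) = mex({0, 1, 2, 3, 5, 6, 7}) = 4
G(13) = mex({0, 2, 3, 4, 6, 7}) = 1
G(14) = mex({0, 1, 4, 5, 6, 7}) = 2
G(15) = mex({0, 1, 2, 3, 4, 5, 6}) = 7
G(16) = mex({0, 2, 3, 5, 6, 7}) = 1
G(17) = mex({0, 1, 2, 3, 5, 6, 7}) = 4
G(18) = mex({0, 1, 2, 4, 5, 6}) = 3
G(19) = mex({0, 1, 3, 4, 5, 7}) = 2
G(20) = mex({0, 2, 3, 4, 5, 6, 7}) = 1
G(21) = mex({0, 1, 2, 3, 5, 6, 7}) = 4
G(22) = mex({0, 1, 2, 3, 4, 5, 7}) = 6
G(23) = mex({0, 1, 2, 3, 4, 5, 6}) = 7
G(24) = mex({0, 1, 2, 3, 5, 6, 7}) = 4
G(25) = mex({0, 2, 3, 4, 6, 7}) = 1
G(26) = mex({0, 1, 3, 4, 5, 6, 7}) = 2
G(27) = mex({0, 1, 2, 3, 4, 5, 6, 7}) = 8
G(28) = mex({0, 1, 2, 3, 4, 6, 7, 8}) = 5
G(29) = mex({0, 1, 2, 3, 5, 6, 7, 8, 9}) = 4
G(30) = mex({0, 1, 2, 3, 4, 5, 6, 9, 10}) = 7
G(31) = mex({0, 1, 3, 4, 5, 7, 10, 11}) = 2
G(32) = mex({0, 2, 3, 4, 5, 6, 7, 9, 11}) = 1
G(33) = mex({0, 1, 2, 3, 4, 5, 6, 7, 9, 12}) = 8
G(34) = mex({0, 1, 2, 3, 4, 5, 7, 8, 11, 12}) = 6
G(35) = mex({0, 1, 2, 3, 4, 5, 6, 8, 9, 10, 11}) = 7
G(36) = mex({0, 1, 2, 3, 5, 6, 7, 9, 10}) = 4
Therefore G(36) = 4.

4


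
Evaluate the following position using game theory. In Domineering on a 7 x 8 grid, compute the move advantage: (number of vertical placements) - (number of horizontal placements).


Board is 7 x 8 (rows x cols).
Left (vertical) placements: (rows-1) * cols = 6 * 8 = 48
Right (horizontal) placements: rows * (cols-1) = 7 * 7 = 49
Advantage = Left - Right = 48 - 49 = -1

-1


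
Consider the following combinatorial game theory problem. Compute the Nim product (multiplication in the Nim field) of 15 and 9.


Nim multiplication is bilinear over XOR: (u XOR v) * w = (u*w) XOR (v*w).
So we split each operand into its bit components and XOR the pairwise Nim products.
15 = 1 + 2 + 4 + 8 (as XOR of powers of 2).
9 = 1 + 8 (as XOR of powers of 2).
Using the standard Nim-product table on single bits:
  2*2 = 3,   2*4 = 8,   2*8 = 12,
  4*4 = 6,   4*8 = 11,  8*8 = 13,
and  1*x = x (identity), k*l = l*k (commutative).
Pairwise Nim products:
  1 * 1 = 1
  1 * 8 = 8
  2 * 1 = 2
  2 * 8 = 12
  4 * 1 = 4
  4 * 8 = 11
  8 * 1 = 8
  8 * 8 = 13
XOR them: 1 XOR 8 XOR 2 XOR 12 XOR 4 XOR 11 XOR 8 XOR 13 = 13.
Result: 15 * 9 = 13 (in Nim).

13


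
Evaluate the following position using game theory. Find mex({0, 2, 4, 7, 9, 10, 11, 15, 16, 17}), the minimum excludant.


Set = {0, 2, 4, 7, 9, 10, 11, 15, 16, 17}
0 is in the set.
1 is NOT in the set. This is the mex.
mex = 1

1


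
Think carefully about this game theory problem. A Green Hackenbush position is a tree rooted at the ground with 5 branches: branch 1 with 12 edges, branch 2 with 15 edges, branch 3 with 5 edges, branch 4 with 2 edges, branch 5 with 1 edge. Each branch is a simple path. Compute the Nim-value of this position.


The tree has 5 branches from the ground vertex.
In Green Hackenbush, the Nim-value of a simple path of length k is k.
Branch 1: length 12, Nim-value = 12
Branch 2: length 15, Nim-value = 15
Branch 3: length 5, Nim-value = 5
Branch 4: length 2, Nim-value = 2
Branch 5: length 1, Nim-value = 1
Total Nim-value = XOR of all branch values:
0 XOR 12 = 12
12 XOR 15 = 3
3 XOR 5 = 6
6 XOR 2 = 4
4 XOR 1 = 5
Nim-value of the tree = 5

5


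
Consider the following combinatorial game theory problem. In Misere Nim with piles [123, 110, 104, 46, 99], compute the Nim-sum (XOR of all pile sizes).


We need the XOR (exclusive or) of all pile sizes.
After XOR-ing pile 1 (size 123): 0 XOR 123 = 123
After XOR-ing pile 2 (size 110): 123 XOR 110 = 21
After XOR-ing pile 3 (size 104): 21 XOR 104 = 125
After XOR-ing pile 4 (size 46): 125 XOR 46 = 83
After XOR-ing pile 5 (size 99): 83 XOR 99 = 48
The Nim-value of this position is 48.

48


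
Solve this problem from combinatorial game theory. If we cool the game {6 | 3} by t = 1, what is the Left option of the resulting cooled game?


Original game: {6 | 3} (a switch {a | b} with a > b).
Cooling by t (for t below the temperature (a - b)/2 = 3/2) taxes each move by t: {a | b} cooled by t is {a - t | b + t}.
Cooling amount: t = 1
Cooled Left option: 6 - 1 = 5
Cooled Right option: 3 + 1 = 4
Cooled game: {5 | 4}
Left option = 5

5


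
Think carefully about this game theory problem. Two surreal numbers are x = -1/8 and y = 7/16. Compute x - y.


x = -1/8, y = 7/16
Converting to common denominator: 16
x = -2/16, y = 7/16
x - y = -1/8 - 7/16 = -9/16

-9/16


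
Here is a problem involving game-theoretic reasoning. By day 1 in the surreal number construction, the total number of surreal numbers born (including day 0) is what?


Day 0: {|} = 0 is born. Count = 1.
Day n: the number of surreal numbers born by day n is 2^(n+1) - 1.
By day 0: 2^1 - 1 = 1
By day 1: 2^2 - 1 = 3
By day 1: 3 surreal numbers.

3


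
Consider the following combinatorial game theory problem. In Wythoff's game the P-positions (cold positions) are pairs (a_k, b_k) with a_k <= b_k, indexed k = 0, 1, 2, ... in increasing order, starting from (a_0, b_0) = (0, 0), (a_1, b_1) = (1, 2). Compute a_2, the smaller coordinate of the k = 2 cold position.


By Wythoff's theorem, a_k = floor(k * phi) and b_k = floor(k * phi^2) = a_k + k, where phi = (1 + sqrt(5))/2 is the golden ratio.
phi = (1 + sqrt(5))/2 = 1.618034
k = 2
k * phi = 2 * 1.618034 = 3.236068
a_2 = floor(k * phi) = 3

3


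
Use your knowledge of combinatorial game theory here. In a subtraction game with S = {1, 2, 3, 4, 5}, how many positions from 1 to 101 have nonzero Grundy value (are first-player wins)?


Subtraction set S = {1, 2, 3, 4, 5}, so G(n) = n mod 6.
G(n) = 0 when n is a multiple of 6.
Multiples of 6 in [1, 101]: 16
N-positions (nonzero Grundy) = 101 - 16 = 85

85


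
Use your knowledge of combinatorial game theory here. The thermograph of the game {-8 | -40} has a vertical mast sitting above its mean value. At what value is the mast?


Game = {-8 | -40}, a switch {a | b} with numbers a > b.
Its thermograph has left wall a - t and right wall b + t, which meet at t = (a - b)/2, where both equal (a + b)/2. So the mast (mean value) is at (a + b)/2.
Mean = (-8 + (-40))/2 = -48/2 = -24

-24


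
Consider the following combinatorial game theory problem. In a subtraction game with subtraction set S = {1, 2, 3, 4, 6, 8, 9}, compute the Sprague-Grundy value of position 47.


The subtraction set is S = {1, 2, 3, 4, 6, 8, 9}.
G(k) = mex{ G(k - s) : s in S, s <= k }. We compute iteratively: G(0) = 0.
G(1) = mex({0}) = 1
G(2) = mex({0, 1}) = 2
G(3) = mex({0, 1, 2}) = 3
G(4) = mex({0, 1, 2, 3}) = 4
G(5) = mex({1, 2, 3, 4}) = 0
G(6) = mex({0, 2, 3, 4}) = 1
G(7) = mex({0, 1, 3, 4}) = 2
G(8) = mex({0, 1, 2, 4}) = 3
G(9) = mex({0, 1, 2, 3}) = 4
G(10) = mex({1, 2, 3, 4}) = 0
G(11) = mex({0, 2, 3, 4}) = 1
G(12) = mex({0, 1, 3, 4}) = 2
G(13) = mex({0, 1, 2, 4}) = 3
Observe that G(5)..G(13) = 0, 1, 2, 3, 4, 0, 1, 2, 3 repeats G(0)..G(8) = 0, 1, 2, 3, 4, 0, 1, 2, 3.
For k >= max(S) = 9, G(k) is determined by the previous 9 values G(k-9)..G(k-1); a window of 9 consecutive values has recurred shifted by 5, so by induction G(k + 5) = G(k) for all k >= 0: the sequence is periodic from the start with period 5.
One period: G(0..4) = 0, 1, 2, 3, 4.
47 mod 5 = 2, so G(47) = G(2) = 2.

2


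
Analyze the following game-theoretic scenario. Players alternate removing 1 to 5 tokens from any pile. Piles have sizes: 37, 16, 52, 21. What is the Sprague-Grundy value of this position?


Subtraction set: {1, 2, 3, 4, 5}
For this subtraction set, G(n) = n mod 6 (period = max + 1 = 6).
Pile 1 (size 37): G(37) = 37 mod 6 = 1
Pile 2 (size 16): G(16) = 16 mod 6 = 4
Pile 3 (size 52): G(52) = 52 mod 6 = 4
Pile 4 (size 21): G(21) = 21 mod 6 = 3
Total Grundy value = XOR of all: 1 XOR 4 XOR 4 XOR 3 = 2

2


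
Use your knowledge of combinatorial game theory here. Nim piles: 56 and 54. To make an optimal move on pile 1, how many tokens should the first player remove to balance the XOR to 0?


Piles: 56 and 54
Current XOR: 56 XOR 54 = 14 (non-zero, so this is an N-position).
To make the XOR zero, we need to find a move that balances the piles.
For pile 1 (size 56): target = 56 XOR 14 = 54
We reduce pile 1 from 56 to 54.
Tokens removed: 56 - 54 = 2
Verification: 54 XOR 54 = 0

2


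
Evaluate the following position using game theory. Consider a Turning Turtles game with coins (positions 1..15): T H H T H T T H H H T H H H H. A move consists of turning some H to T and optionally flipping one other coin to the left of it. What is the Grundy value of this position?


Coins: T H H T H T T H H H T H H H H
Key fact: a single head at position k behaves exactly like a Nim heap of size k (turning it to T and optionally flipping a coin at j < k corresponds to moving the heap from k to j, or to 0), and heads combine as a disjunctive sum (two heads at the same place would cancel, matching j XOR j = 0). So the Nim-value is the XOR of the 1-indexed positions of the heads.
Face-up positions (1-indexed): [2, 3, 5, 8, 9, 10, 12, 13, 14, 15]
XOR 0 with 2: 0 XOR 2 = 2
XOR 2 with 3: 2 XOR 3 = 1
XOR 1 with 5: 1 XOR 5 = 4
XOR 4 with 8: 4 XOR 8 = 12
XOR 12 with 9: 12 XOR 9 = 5
XOR 5 with 10: 5 XOR 10 = 15
XOR 15 with 12: 15 XOR 12 = 3
XOR 3 with 13: 3 XOR 13 = 14
XOR 14 with 14: 14 XOR 14 = 0
XOR 0 with 15: 0 XOR 15 = 15
Nim-value = 15

15


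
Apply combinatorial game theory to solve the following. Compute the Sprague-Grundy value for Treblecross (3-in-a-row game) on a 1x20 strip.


Treblecross: place X on empty cells; 3-in-a-row wins.
Playing within two cells of an existing X lets the opponent win at once, so sensible play treats the cells i-2..i+2 around each X as dead. The player left with no safe cell loses, so this is a normal-play take-away game on strips of safe cells.
Placing X at cell i (0-indexed) of a strip of k safe cells leaves independent strips of sizes max(0, i-2) and max(0, k-i-3). Hence G(k) = mex{ G(max(0,i-2)) XOR G(max(0,k-i-3)) : 0 <= i < k }, with G(0) = 0.
G(1): splits (0,0):0^0=0 -> mex({0}) = 1
G(2): splits (0,0):0^0=0 -> mex({0}) = 1
G(3): splits (0,0):0^0=0 -> mex({0}) = 1
G(4): splits (0,1):0^1=1 (0,0):0^0=0 -> mex({0, 1}) = 2
G(5): splits (0,2):0^1=1 (0,1):0^1=1 (0,0):0^0=0 -> mex({0, 1}) = 2
G(6) = mex({1}) = 0
G(7) = mex({0, 1, 2}) = 3
G(8) = mex({0, 1, 2}) = 3
G(9) = mex({0, 2}) = 1
G(10) = mex({0, 2, 3}) = 1
G(11) = mex({0, 3}) = 1
G(12) = mex({1, 3}) = 0
G(13) = mex({0, 1, 2, 3}) = 4
G(14) = mex({0, 1, 2}) = 3
G(15) = mex({0, 1, 2}) = 3
G(16) = mex({0, 1, 2, 4}) = 3
G(17) = mex({0, 1, 3, 4}) = 2
G(18) = mex({0, 1, 3, 4}) = 2
G(19) = mex({0, 1, 3, 5}) = 2
G(20) = mex({0, 1, 2, 3, 5}) = 4
Therefore G(20) = 4.

4


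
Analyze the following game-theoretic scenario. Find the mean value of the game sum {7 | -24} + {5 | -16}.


G1 = {7 | -24}, G2 = {5 | -16}
Each is a switch {a | b} with numbers a > b; its mean value is (a + b)/2, and mean value is additive over game sums: m(G1 + G2) = m(G1) + m(G2).
Mean of G1 = (7 + (-24))/2 = -17/2 = -17/2
Mean of G2 = (5 + (-16))/2 = -11/2 = -11/2
Mean of G1 + G2 = -17/2 + -11/2 = -14

-14


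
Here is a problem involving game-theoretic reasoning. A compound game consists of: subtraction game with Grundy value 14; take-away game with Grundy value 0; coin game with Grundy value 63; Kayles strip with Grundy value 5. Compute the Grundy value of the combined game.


By the Sprague-Grundy theorem, the Grundy value of a sum of games is the XOR of individual Grundy values.
subtraction game: Grundy value = 14. Running XOR: 0 XOR 14 = 14
take-away game: Grundy value = 0. Running XOR: 14 XOR 0 = 14
coin game: Grundy value = 63. Running XOR: 14 XOR 63 = 49
Kayles strip: Grundy value = 5. Running XOR: 49 XOR 5 = 52
The combined Grundy value is 52.

52


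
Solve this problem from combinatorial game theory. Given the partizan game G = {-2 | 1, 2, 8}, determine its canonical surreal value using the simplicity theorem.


Left options: {-2}, max = -2
Right options: {1, 2, 8}, min = 1
All options are numbers and max(Left) < min(Right), so by the simplicity theorem the value is the simplest (earliest-born) number strictly between -2 and 1.
Integers -1 through 0 all lie strictly between -2 and 1.
Among integers, the simplest (lowest birthday = smallest |n|; 0 is born on day 0, +-n on day n) is 0.
No non-integer in the interval can be simpler: if x is a non-integer in the interval, then floor(x) or ceil(x) also lies in the interval (the interval contains an integer), and both are proper prefixes of x's sign expansion, i.e. born earlier. So the game value is 0.
Game value = 0

0


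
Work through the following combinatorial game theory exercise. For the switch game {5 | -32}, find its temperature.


The game is {5 | -32}, a switch {a | b} with numbers a > b.
Cooling {a | b} by t gives {a - t | b + t}, which stops being hot when a - t = b + t, i.e. at t = (a - b)/2. So the temperature of a switch is (a - b)/2.
Temperature = (Left option - Right option) / 2
= (5 - (-32)) / 2
= 37 / 2
= 37/2

37/2


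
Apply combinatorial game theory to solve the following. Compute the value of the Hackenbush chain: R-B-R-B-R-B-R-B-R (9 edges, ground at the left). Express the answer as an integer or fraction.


Edges (from ground): R-B-R-B-R-B-R-B-R
By Berlekamp's sign-expansion rule, a Blue-Red Hackenbush stalk has the value of the surreal number whose sign sequence is the edge sequence with B -> + and R -> -.
Sign sequence: -+-+-+-+-
Trace the sign expansion in the surreal number tree, starting from 0:
Edge 1: R (sign -) -> bounds (-inf, 0), value = -1
Edge 2: B (sign +) -> bounds (-1, 0), value = -1/2
Edge 3: R (sign -) -> bounds (-1, -1/2), value = -3/4
Edge 4: B (sign +) -> bounds (-3/4, -1/2), value = -5/8
Edge 5: R (sign -) -> bounds (-3/4, -5/8), value = -11/16
Edge 6: B (sign +) -> bounds (-11/16, -5/8), value = -21/32
Edge 7: R (sign -) -> bounds (-11/16, -21/32), value = -43/64
Edge 8: B (sign +) -> bounds (-43/64, -21/32), value = -85/128
Edge 9: R (sign -) -> bounds (-43/64, -85/128), value = -171/256
Game value = -171/256

-171/256


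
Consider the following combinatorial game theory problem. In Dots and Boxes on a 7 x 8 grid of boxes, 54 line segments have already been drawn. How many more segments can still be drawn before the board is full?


Grid: 7 x 8 boxes, i.e. 8 rows and 9 columns of dots.
Horizontal edges: (rows + 1) * cols = 8 * 8 = 64
Vertical edges: rows * (cols + 1) = 7 * 9 = 63
Total edges: 64 + 63 = 127
Edges drawn: 54
Remaining: 127 - 54 = 73

73


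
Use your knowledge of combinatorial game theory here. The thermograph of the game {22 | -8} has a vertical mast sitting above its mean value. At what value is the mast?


Game = {22 | -8}, a switch {a | b} with numbers a > b.
Its thermograph has left wall a - t and right wall b + t, which meet at t = (a - b)/2, where both equal (a + b)/2. So the mast (mean value) is at (a + b)/2.
Mean = (22 + (-8))/2 = 14/2 = 7

7


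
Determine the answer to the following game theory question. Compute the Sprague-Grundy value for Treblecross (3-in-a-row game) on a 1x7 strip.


Treblecross: place X on empty cells; 3-in-a-row wins.
Playing within two cells of an existing X lets the opponent win at once, so sensible play treats the cells i-2..i+2 around each X as dead. The player left with no safe cell loses, so this is a normal-play take-away game on strips of safe cells.
Placing X at cell i (0-indexed) of a strip of k safe cells leaves independent strips of sizes max(0, i-2) and max(0, k-i-3). Hence G(k) = mex{ G(max(0,i-2)) XOR G(max(0,k-i-3)) : 0 <= i < k }, with G(0) = 0.
G(1): splits (0,0):0^0=0 -> mex({0}) = 1
G(2): splits (0,0):0^0=0 -> mex({0}) = 1
G(3): splits (0,0):0^0=0 -> mex({0}) = 1
G(4): splits (0,1):0^1=1 (0,0):0^0=0 -> mex({0, 1}) = 2
G(5): splits (0,2):0^1=1 (0,1):0^1=1 (0,0):0^0=0 -> mex({0, 1}) = 2
G(6) = mex({1}) = 0
G(7) = mex({0, 1, 2}) = 3
Therefore G(7) = 3.

3


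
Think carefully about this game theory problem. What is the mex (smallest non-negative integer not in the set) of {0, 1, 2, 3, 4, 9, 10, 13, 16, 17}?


Set = {0, 1, 2, 3, 4, 9, 10, 13, 16, 17}
0 is in the set.
1 is in the set.
2 is in the set.
3 is in the set.
4 is in the set.
5 is NOT in the set. This is the mex.
mex = 5

5


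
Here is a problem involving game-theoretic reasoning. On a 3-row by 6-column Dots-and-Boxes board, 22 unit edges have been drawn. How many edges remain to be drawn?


Grid: 3 x 6 boxes, i.e. 4 rows and 7 columns of dots.
Horizontal edges: (rows + 1) * cols = 4 * 6 = 24
Vertical edges: rows * (cols + 1) = 3 * 7 = 21
Total edges: 24 + 21 = 45
Edges drawn: 22
Remaining: 45 - 22 = 23

23


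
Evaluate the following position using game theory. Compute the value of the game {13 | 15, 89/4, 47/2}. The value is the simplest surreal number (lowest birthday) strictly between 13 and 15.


Left options: {13}, max = 13
Right options: {15, 89/4, 47/2}, min = 15
All options are numbers and max(Left) < min(Right), so by the simplicity theorem the value is the simplest (earliest-born) number strictly between 13 and 15.
The only integer strictly between 13 and 15 is 14.
No non-integer in the interval can be simpler: if x is a non-integer in the interval, then floor(x) or ceil(x) also lies in the interval (the interval contains an integer), and both are proper prefixes of x's sign expansion, i.e. born earlier. So the game value is 14.
Game value = 14

14


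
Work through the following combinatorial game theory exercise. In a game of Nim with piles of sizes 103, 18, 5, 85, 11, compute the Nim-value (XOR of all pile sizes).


We need the XOR (exclusive or) of all pile sizes.
After XOR-ing pile 1 (size 103): 0 XOR 103 = 103
After XOR-ing pile 2 (size 18): 103 XOR 18 = 117
After XOR-ing pile 3 (size 5): 117 XOR 5 = 112
After XOR-ing pile 4 (size 85): 112 XOR 85 = 37
After XOR-ing pile 5 (size 11): 37 XOR 11 = 46
The Nim-value of this position is 46.

46


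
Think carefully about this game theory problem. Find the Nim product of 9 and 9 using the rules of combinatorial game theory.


Nim multiplication is bilinear over XOR: (u XOR v) * w = (u*w) XOR (v*w).
So we split each operand into its bit components and XOR the pairwise Nim products.
9 = 1 + 8 (as XOR of powers of 2).
9 = 1 + 8 (as XOR of powers of 2).
Using the standard Nim-product table on single bits:
  2*2 = 3,   2*4 = 8,   2*8 = 12,
  4*4 = 6,   4*8 = 11,  8*8 = 13,
and  1*x = x (identity), k*l = l*k (commutative).
Pairwise Nim products:
  1 * 1 = 1
  1 * 8 = 8
  8 * 1 = 8
  8 * 8 = 13
XOR them: 1 XOR 8 XOR 8 XOR 13 = 12.
Result: 9 * 9 = 12 (in Nim).

12


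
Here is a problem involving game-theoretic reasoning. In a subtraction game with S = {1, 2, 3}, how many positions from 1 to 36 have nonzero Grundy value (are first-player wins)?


Subtraction set S = {1, 2, 3}, so G(n) = n mod 4.
G(n) = 0 when n is a multiple of 4.
Multiples of 4 in [1, 36]: 9
N-positions (nonzero Grundy) = 36 - 9 = 27

27


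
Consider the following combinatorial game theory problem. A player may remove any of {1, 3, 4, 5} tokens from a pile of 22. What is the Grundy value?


The subtraction set is S = {1, 3, 4, 5}.
G(k) = mex{ G(k - s) : s in S, s <= k }. We compute iteratively: G(0) = 0.
G(1) = mex({0}) = 1
G(2) = mex({1}) = 0
G(3) = mex({0}) = 1
G(4) = mex({0, 1}) = 2
G(5) = mex({0, 1, 2}) = 3
G(6) = mex({0, 1, 3}) = 2
G(7) = mex({0, 1, 2}) = 3
G(8) = mex({1, 2, 3}) = 0
G(9) = mex({0, 2, 3}) = 1
G(10) = mex({1, 2, 3}) = 0
G(11) = mex({0, 2, 3}) = 1
G(12) = mex({0, 1, 3}) = 2
Observe that G(8)..G(12) = 0, 1, 0, 1, 2 repeats G(0)..G(4) = 0, 1, 0, 1, 2.
For k >= max(S) = 5, G(k) is determined by the previous 5 values G(k-5)..G(k-1); a window of 5 consecutive values has recurred shifted by 8, so by induction G(k + 8) = G(k) for all k >= 0: the sequence is periodic from the start with period 8.
One period: G(0..7) = 0, 1, 0, 1, 2, 3, 2, 3.
22 mod 8 = 6, so G(22) = G(6) = 2.

2


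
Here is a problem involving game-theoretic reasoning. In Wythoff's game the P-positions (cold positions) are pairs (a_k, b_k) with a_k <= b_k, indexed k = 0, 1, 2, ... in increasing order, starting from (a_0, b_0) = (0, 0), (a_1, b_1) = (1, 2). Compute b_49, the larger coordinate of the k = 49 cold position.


By Wythoff's theorem, a_k = floor(k * phi) and b_k = floor(k * phi^2) = a_k + k, where phi = (1 + sqrt(5))/2 is the golden ratio.
phi = (1 + sqrt(5))/2 = 1.618034
phi^2 = phi + 1 = 2.618034
k = 49
k * phi^2 = 49 * 2.618034 = 128.283665
b_49 = floor(k * phi^2) = 128 (check: a_49 + k = 79 + 49 = 128)

128


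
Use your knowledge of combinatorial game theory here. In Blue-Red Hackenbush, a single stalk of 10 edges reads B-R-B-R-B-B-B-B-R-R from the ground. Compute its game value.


Edges (from ground): B-R-B-R-B-B-B-B-R-R
By Berlekamp's sign-expansion rule, a Blue-Red Hackenbush stalk has the value of the surreal number whose sign sequence is the edge sequence with B -> + and R -> -.
Sign sequence: +-+-++++--
Trace the sign expansion in the surreal number tree, starting from 0:
Edge 1: B (sign +) -> bounds (0, +inf), value = 1
Edge 2: R (sign -) -> bounds (0, 1), value = 1/2
Edge 3: B (sign +) -> bounds (1/2, 1), value = 3/4
Edge 4: R (sign -) -> bounds (1/2, 3/4), value = 5/8
Edge 5: B (sign +) -> bounds (5/8, 3/4), value = 11/16
Edge 6: B (sign +) -> bounds (11/16, 3/4), value = 23/32
Edge 7: B (sign +) -> bounds (23/32, 3/4), value = 47/64
Edge 8: B (sign +) -> bounds (47/64, 3/4), value = 95/128
Edge 9: R (sign -) -> bounds (47/64, 95/128), value = 189/256
Edge 10: R (sign -) -> bounds (47/64, 189/256), value = 377/512
Game value = 377/512

377/512


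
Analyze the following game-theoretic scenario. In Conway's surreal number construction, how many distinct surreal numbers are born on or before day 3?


Day 0: {|} = 0 is born. Count = 1.
Day n: the number of surreal numbers born by day n is 2^(n+1) - 1.
By day 0: 2^1 - 1 = 1
By day 1: 2^2 - 1 = 3
By day 2: 2^3 - 1 = 7
By day 3: 2^4 - 1 = 15
By day 3: 15 surreal numbers.

15


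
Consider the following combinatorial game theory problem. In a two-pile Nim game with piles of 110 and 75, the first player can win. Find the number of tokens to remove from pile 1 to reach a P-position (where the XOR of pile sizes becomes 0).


Piles: 110 and 75
Current XOR: 110 XOR 75 = 37 (non-zero, so this is an N-position).
To make the XOR zero, we need to find a move that balances the piles.
For pile 1 (size 110): target = 110 XOR 37 = 75
We reduce pile 1 from 110 to 75.
Tokens removed: 110 - 75 = 35
Verification: 75 XOR 75 = 0

35


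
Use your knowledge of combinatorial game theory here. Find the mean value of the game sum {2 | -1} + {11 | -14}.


G1 = {2 | -1}, G2 = {11 | -14}
Each is a switch {a | b} with numbers a > b; its mean value is (a + b)/2, and mean value is additive over game sums: m(G1 + G2) = m(G1) + m(G2).
Mean of G1 = (2 + (-1))/2 = 1/2 = 1/2
Mean of G2 = (11 + (-14))/2 = -3/2 = -3/2
Mean of G1 + G2 = 1/2 + -3/2 = -1

-1


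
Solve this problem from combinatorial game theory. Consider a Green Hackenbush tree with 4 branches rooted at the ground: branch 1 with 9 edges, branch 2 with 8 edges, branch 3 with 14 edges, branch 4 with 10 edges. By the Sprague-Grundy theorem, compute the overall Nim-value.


The tree has 4 branches from the ground vertex.
In Green Hackenbush, the Nim-value of a simple path of length k is k.
Branch 1: length 9, Nim-value = 9
Branch 2: length 8, Nim-value = 8
Branch 3: length 14, Nim-value = 14
Branch 4: length 10, Nim-value = 10
Total Nim-value = XOR of all branch values:
0 XOR 9 = 9
9 XOR 8 = 1
1 XOR 14 = 15
15 XOR 10 = 5
Nim-value of the tree = 5

5


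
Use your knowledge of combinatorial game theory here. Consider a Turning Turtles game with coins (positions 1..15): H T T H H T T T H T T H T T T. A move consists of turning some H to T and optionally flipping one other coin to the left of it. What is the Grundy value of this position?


Coins: H T T H H T T T H T T H T T T
Key fact: a single head at position k behaves exactly like a Nim heap of size k (turning it to T and optionally flipping a coin at j < k corresponds to moving the heap from k to j, or to 0), and heads combine as a disjunctive sum (two heads at the same place would cancel, matching j XOR j = 0). So the Nim-value is the XOR of the 1-indexed positions of the heads.
Face-up positions (1-indexed): [1, 4, 5, 9, 12]
XOR 0 with 1: 0 XOR 1 = 1
XOR 1 with 4: 1 XOR 4 = 5
XOR 5 with 5: 5 XOR 5 = 0
XOR 0 with 9: 0 XOR 9 = 9
XOR 9 with 12: 9 XOR 12 = 5
Nim-value = 5

5


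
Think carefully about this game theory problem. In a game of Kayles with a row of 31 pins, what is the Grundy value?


Kayles: a move removes 1 or 2 adjacent pins from a contiguous row.
Removing pins from a row of k leaves two independent rows (a, b) with a + b = k - 1 (one pin) or a + b = k - 2 (two pins); an end removal gives a = 0.
By Sprague-Grundy, G(k) = mex{ G(a) XOR G(b) } over all these splits. G(0) = 0.
G(1): splits (0,0):0^0=0 -> mex({0}) = 1
G(2): splits (0,1):0^1=1 (0,0):0^0=0 -> mex({0, 1}) = 2
G(3): splits (0,2):0^2=2 (1,1):1^1=0 (0,1):0^1=1 -> mex({0, 1, 2}) = 3
G(4): splits (0,3):0^3=3 (1,2):1^2=3 (0,2):0^2=2 (1,1):1^1=0 -> mex({0, 2, 3}) = 1
G(5): splits (0,4):0^1=1 (1,3):1^3=2 (2,2):2^2=0 (0,3):0^3=3 (1,2):1^2=3 -> mex({0, 1, 2, 3}) = 4
G(6) = mex({0, 1, 2, 4}) = 3
G(7) = mex({0, 1, 3, 4, 5}) = 2
G(8) = mex({0, 2, 3, 5, 6}) = 1
G(9) = mex({0, 1, 2, 3, 6, 7}) = 4
G(10) = mex({0, 1, 3, 4, 5, 7}) = 2
G(11) = mex({0, 1, 2, 3, 4, 5}) = 6
G(12) = mex({0, 1, 2, 3, 5, 6, 7}) = 4
G(13) = mex({0, 2, 3, 4, 6, 7}) = 1
G(14) = mex({0, 1, 4, 5, 6, 7}) = 2
G(15) = mex({0, 1, 2, 3, 4, 5, 6}) = 7
G(16) = mex({0, 2, 3, 5, 6, 7}) = 1
G(17) = mex({0, 1, 2, 3, 5, 6, 7}) = 4
G(18) = mex({0, 1, 2, 4, 5, 6}) = 3
G(19) = mex({0, 1, 3, 4, 5, 7}) = 2
G(20) = mex({0, 2, 3, 4, 5, 6, 7}) = 1
G(21) = mex({0, 1, 2, 3, 5, 6, 7}) = 4
G(22) = mex({0, 1, 2, 3, 4, 5, 7}) = 6
G(23) = mex({0, 1, 2, 3, 4, 5, 6}) = 7
G(24) = mex({0, 1, 2, 3, 5, 6, 7}) = 4
G(25) = mex({0, 2, 3, 4, 6, 7}) = 1
G(26) = mex({0, 1, 3, 4, 5, 6, 7}) = 2
G(27) = mex({0, 1, 2, 3, 4, 5, 6, 7}) = 8
G(28) = mex({0, 1, 2, 3, 4, 6, 7, 8}) = 5
G(29) = mex({0, 1, 2, 3, 5, 6, 7, 8, 9}) = 4
G(30) = mex({0, 1, 2, 3, 4, 5, 6, 9, 10}) = 7
G(31) = mex({0, 1, 3, 4, 5, 7, 10, 11}) = 2
Therefore G(31) = 2.

2


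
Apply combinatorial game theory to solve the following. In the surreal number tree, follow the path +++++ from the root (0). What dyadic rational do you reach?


Sign expansion: +++++
Rule: track bounds (lo, hi), initially (-inf, +inf). On '+', the current value becomes lo and we move to the simplest number in (value, hi): value + 1 if hi = +inf, otherwise the midpoint (value + hi)/2. On '-', the current value becomes hi and we move to value - 1 if lo = -inf, otherwise the midpoint (lo + value)/2.
Start at 0.
Step 1: sign = +, move right. Bounds: (0, +inf). Value = 1
Step 2: sign = +, move right. Bounds: (1, +inf). Value = 2
Step 3: sign = +, move right. Bounds: (2, +inf). Value = 3
Step 4: sign = +, move right. Bounds: (3, +inf). Value = 4
Step 5: sign = +, move right. Bounds: (4, +inf). Value = 5
The surreal number with sign expansion +++++ is 5.

5


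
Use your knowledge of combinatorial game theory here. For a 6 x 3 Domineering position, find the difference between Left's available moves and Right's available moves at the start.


Board is 6 x 3 (rows x cols).
Left (vertical) placements: (rows-1) * cols = 5 * 3 = 15
Right (horizontal) placements: rows * (cols-1) = 6 * 2 = 12
Advantage = Left - Right = 15 - 12 = 3

3


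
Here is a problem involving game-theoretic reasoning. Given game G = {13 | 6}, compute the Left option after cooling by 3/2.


Original game: {13 | 6} (a switch {a | b} with a > b).
Cooling by t (for t below the temperature (a - b)/2 = 7/2) taxes each move by t: {a | b} cooled by t is {a - t | b + t}.
Cooling amount: t = 3/2
Cooled Left option: 13 - 3/2 = 23/2
Cooled Right option: 6 + 3/2 = 15/2
Cooled game: {23/2 | 15/2}
Left option = 23/2

23/2


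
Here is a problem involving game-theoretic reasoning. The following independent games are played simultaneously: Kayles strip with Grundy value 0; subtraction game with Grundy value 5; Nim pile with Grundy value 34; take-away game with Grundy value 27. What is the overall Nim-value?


By the Sprague-Grundy theorem, the Grundy value of a sum of games is the XOR of individual Grundy values.
Kayles strip: Grundy value = 0. Running XOR: 0 XOR 0 = 0
subtraction game: Grundy value = 5. Running XOR: 0 XOR 5 = 5
Nim pile: Grundy value = 34. Running XOR: 5 XOR 34 = 39
take-away game: Grundy value = 27. Running XOR: 39 XOR 27 = 60
The combined Grundy value is 60.

60


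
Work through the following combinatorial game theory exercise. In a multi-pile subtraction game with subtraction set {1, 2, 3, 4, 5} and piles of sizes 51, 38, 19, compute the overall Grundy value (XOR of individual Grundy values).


Subtraction set: {1, 2, 3, 4, 5}
For this subtraction set, G(n) = n mod 6 (period = max + 1 = 6).
Pile 1 (size 51): G(51) = 51 mod 6 = 3
Pile 2 (size 38): G(38) = 38 mod 6 = 2
Pile 3 (size 19): G(19) = 19 mod 6 = 1
Total Grundy value = XOR of all: 3 XOR 2 XOR 1 = 0

0


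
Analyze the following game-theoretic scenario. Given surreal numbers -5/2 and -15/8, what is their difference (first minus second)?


x = -5/2, y = -15/8
Converting to common denominator: 8
x = -20/8, y = -15/8
x - y = -5/2 - -15/8 = -5/8

-5/8


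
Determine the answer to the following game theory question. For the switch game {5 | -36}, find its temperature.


The game is {5 | -36}, a switch {a | b} with numbers a > b.
Cooling {a | b} by t gives {a - t | b + t}, which stops being hot when a - t = b + t, i.e. at t = (a - b)/2. So the temperature of a switch is (a - b)/2.
Temperature = (Left option - Right option) / 2
= (5 - (-36)) / 2
= 41 / 2
= 41/2

41/2


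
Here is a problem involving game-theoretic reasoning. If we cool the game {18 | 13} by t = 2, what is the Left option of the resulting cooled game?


Original game: {18 | 13} (a switch {a | b} with a > b).
Cooling by t (for t below the temperature (a - b)/2 = 5/2) taxes each move by t: {a | b} cooled by t is {a - t | b + t}.
Cooling amount: t = 2
Cooled Left option: 18 - 2 = 16
Cooled Right option: 13 + 2 = 15
Cooled game: {16 | 15}
Left option = 16

16


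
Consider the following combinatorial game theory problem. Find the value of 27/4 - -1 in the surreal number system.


x = 27/4, y = -1
Converting to common denominator: 4
x = 27/4, y = -4/4
x - y = 27/4 - -1 = 31/4

31/4


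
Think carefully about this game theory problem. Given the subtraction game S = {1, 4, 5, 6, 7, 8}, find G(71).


The subtraction set is S = {1, 4, 5, 6, 7, 8}.
G(k) = mex{ G(k - s) : s in S, s <= k }. We compute iteratively: G(0) = 0.
G(1) = mex({0}) = 1
G(2) = mex({1}) = 0
G(3) = mex({0}) = 1
G(4) = mex({0, 1}) = 2
G(5) = mex({0, 1, 2}) = 3
G(6) = mex({0, 1, 3}) = 2
G(7) = mex({0, 1, 2}) = 3
G(8) = mex({0, 1, 2, 3}) = 4
G(9) = mex({0, 1, 2, 3, 4}) = 5
G(10) = mex({0, 1, 2, 3, 5}) = 4
G(11) = mex({1, 2, 3, 4}) = 0
G(12) = mex({0, 2, 3, 4}) = 1
G(13) = mex({1, 2, 3, 4, 5}) = 0
G(14) = mex({0, 2, 3, 4, 5}) = 1
G(15) = mex({0, 1, 3, 4, 5}) = 2
G(16) = mex({0, 1, 2, 4, 5}) = 3
G(17) = mex({0, 1, 3, 4, 5}) = 2
G(18) = mex({0, 1, 2, 4}) = 3
Observe that G(11)..G(18) = 0, 1, 0, 1, 2, 3, 2, 3 repeats G(0)..G(7) = 0, 1, 0, 1, 2, 3, 2, 3.
For k >= max(S) = 8, G(k) is determined by the previous 8 values G(k-8)..G(k-1); a window of 8 consecutive values has recurred shifted by 11, so by induction G(k + 11) = G(k) for all k >= 0: the sequence is periodic from the start with period 11.
One period: G(0..10) = 0, 1, 0, 1, 2, 3, 2, 3, 4, 5, 4.
71 mod 11 = 5, so G(71) = G(5) = 3.

3


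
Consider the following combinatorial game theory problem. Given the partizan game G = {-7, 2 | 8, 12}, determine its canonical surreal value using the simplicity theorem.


Left options: {-7, 2}, max = 2
Right options: {8, 12}, min = 8
All options are numbers and max(Left) < min(Right), so by the simplicity theorem the value is the simplest (earliest-born) number strictly between 2 and 8.
Integers 3 through 7 all lie strictly between 2 and 8.
Among integers, the simplest (lowest birthday = smallest |n|; 0 is born on day 0, +-n on day n) is 3.
No non-integer in the interval can be simpler: if x is a non-integer in the interval, then floor(x) or ceil(x) also lies in the interval (the interval contains an integer), and both are proper prefixes of x's sign expansion, i.e. born earlier. So the game value is 3.
Game value = 3

3


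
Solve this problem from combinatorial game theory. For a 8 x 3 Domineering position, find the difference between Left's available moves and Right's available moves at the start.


Board is 8 x 3 (rows x cols).
Left (vertical) placements: (rows-1) * cols = 7 * 3 = 21
Right (horizontal) placements: rows * (cols-1) = 8 * 2 = 16
Advantage = Left - Right = 21 - 16 = 5

5


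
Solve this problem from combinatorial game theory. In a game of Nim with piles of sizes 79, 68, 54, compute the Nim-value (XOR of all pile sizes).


We need the XOR (exclusive or) of all pile sizes.
After XOR-ing pile 1 (size 79): 0 XOR 79 = 79
After XOR-ing pile 2 (size 68): 79 XOR 68 = 11
After XOR-ing pile 3 (size 54): 11 XOR 54 = 61
The Nim-value of this position is 61.

61


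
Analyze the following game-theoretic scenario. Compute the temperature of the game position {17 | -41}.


The game is {17 | -41}, a switch {a | b} with numbers a > b.
Cooling {a | b} by t gives {a - t | b + t}, which stops being hot when a - t = b + t, i.e. at t = (a - b)/2. So the temperature of a switch is (a - b)/2.
Temperature = (Left option - Right option) / 2
= (17 - (-41)) / 2
= 58 / 2
= 29

29


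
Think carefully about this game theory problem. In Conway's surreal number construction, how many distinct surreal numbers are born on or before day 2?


Day 0: {|} = 0 is born. Count = 1.
Day n: the number of surreal numbers born by day n is 2^(n+1) - 1.
By day 0: 2^1 - 1 = 1
By day 1: 2^2 - 1 = 3
By day 2: 2^3 - 1 = 7
By day 2: 7 surreal numbers.

7


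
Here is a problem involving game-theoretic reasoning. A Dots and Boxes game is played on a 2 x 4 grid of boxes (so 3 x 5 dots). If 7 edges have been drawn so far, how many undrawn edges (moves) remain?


Grid: 2 x 4 boxes, i.e. 3 rows and 5 columns of dots.
Horizontal edges: (rows + 1) * cols = 3 * 4 = 12
Vertical edges: rows * (cols + 1) = 2 * 5 = 10
Total edges: 12 + 10 = 22
Edges drawn: 7
Remaining: 22 - 7 = 15

15


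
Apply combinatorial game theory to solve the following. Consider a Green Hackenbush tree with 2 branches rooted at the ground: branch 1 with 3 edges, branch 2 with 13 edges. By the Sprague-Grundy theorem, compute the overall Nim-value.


The tree has 2 branches from the ground vertex.
In Green Hackenbush, the Nim-value of a simple path of length k is k.
Branch 1: length 3, Nim-value = 3
Branch 2: length 13, Nim-value = 13
Total Nim-value = XOR of all branch values:
0 XOR 3 = 3
3 XOR 13 = 14
Nim-value of the tree = 14

14


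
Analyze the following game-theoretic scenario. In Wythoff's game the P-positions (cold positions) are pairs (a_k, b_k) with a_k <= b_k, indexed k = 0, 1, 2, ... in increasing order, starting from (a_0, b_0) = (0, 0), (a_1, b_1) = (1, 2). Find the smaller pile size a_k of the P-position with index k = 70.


By Wythoff's theorem, a_k = floor(k * phi) and b_k = floor(k * phi^2) = a_k + k, where phi = (1 + sqrt(5))/2 is the golden ratio.
phi = (1 + sqrt(5))/2 = 1.618034
k = 70
k * phi = 70 * 1.618034 = 113.262379
a_70 = floor(k * phi) = 113

113


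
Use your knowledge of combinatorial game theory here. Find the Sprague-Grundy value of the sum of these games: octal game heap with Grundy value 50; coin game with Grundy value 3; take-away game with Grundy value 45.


By the Sprague-Grundy theorem, the Grundy value of a sum of games is the XOR of individual Grundy values.
octal game heap: Grundy value = 50. Running XOR: 0 XOR 50 = 50
coin game: Grundy value = 3. Running XOR: 50 XOR 3 = 49
take-away game: Grundy value = 45. Running XOR: 49 XOR 45 = 28
The combined Grundy value is 28.

28


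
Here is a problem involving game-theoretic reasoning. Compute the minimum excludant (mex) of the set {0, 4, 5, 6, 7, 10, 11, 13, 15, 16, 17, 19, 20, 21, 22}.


Set = {0, 4, 5, 6, 7, 10, 11, 13, 15, 16, 17, 19, 20, 21, 22}
0 is in the set.
1 is NOT in the set. This is the mex.
mex = 1

1


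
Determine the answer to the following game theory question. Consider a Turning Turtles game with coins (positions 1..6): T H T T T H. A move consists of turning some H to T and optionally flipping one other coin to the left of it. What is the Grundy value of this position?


Coins: T H T T T H
Key fact: a single head at position k behaves exactly like a Nim heap of size k (turning it to T and optionally flipping a coin at j < k corresponds to moving the heap from k to j, or to 0), and heads combine as a disjunctive sum (two heads at the same place would cancel, matching j XOR j = 0). So the Nim-value is the XOR of the 1-indexed positions of the heads.
Face-up positions (1-indexed): [2, 6]
XOR 0 with 2: 0 XOR 2 = 2
XOR 2 with 6: 2 XOR 6 = 4
Nim-value = 4

4


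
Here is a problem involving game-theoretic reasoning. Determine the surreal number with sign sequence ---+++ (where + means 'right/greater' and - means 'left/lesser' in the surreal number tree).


Sign expansion: ---+++
Rule: track bounds (lo, hi), initially (-inf, +inf). On '+', the current value becomes lo and we move to the simplest number in (value, hi): value + 1 if hi = +inf, otherwise the midpoint (value + hi)/2. On '-', the current value becomes hi and we move to value - 1 if lo = -inf, otherwise the midpoint (lo + value)/2.
Start at 0.
Step 1: sign = -, move left. Bounds: (-inf, 0). Value = -1
Step 2: sign = -, move left. Bounds: (-inf, -1). Value = -2
Step 3: sign = -, move left. Bounds: (-inf, -2). Value = -3
Step 4: sign = +, move right. Bounds: (-3, -2). Value = -5/2
Step 5: sign = +, move right. Bounds: (-5/2, -2). Value = -9/4
Step 6: sign = +, move right. Bounds: (-9/4, -2). Value = -17/8
The surreal number with sign expansion ---+++ is -17/8.

-17/8
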